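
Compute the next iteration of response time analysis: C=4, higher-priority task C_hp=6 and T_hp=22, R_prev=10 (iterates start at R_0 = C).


R_next = C + ceil(R_prev / T_hp) * C_hp
ceil(10 / 22) = ceil(0.4545) = 1
Interference = 1 * 6 = 6
R_next = 4 + 6 = 10
R_next = R_prev, so the iteration has converged (response time = 10).

10


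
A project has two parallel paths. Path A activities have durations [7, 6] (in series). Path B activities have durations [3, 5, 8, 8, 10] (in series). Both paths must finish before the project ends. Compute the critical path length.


Path A total = 7 + 6 = 13
Path B total = 3 + 5 + 8 + 8 + 10 = 34
Critical path = longest path = max(13, 34) = 34

34


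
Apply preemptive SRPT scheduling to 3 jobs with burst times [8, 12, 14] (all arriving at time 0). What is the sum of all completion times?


Since all jobs arrive at t=0, SRPT equals SPT ordering.
SPT order: [8, 12, 14]
Completion times:
  Job 1: p=8, C=8
  Job 2: p=12, C=20
  Job 3: p=14, C=34
Total completion time = 8 + 20 + 34 = 62

62


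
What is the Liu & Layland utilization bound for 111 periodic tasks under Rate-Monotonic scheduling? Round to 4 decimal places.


Compute 2^(1/111) = 1.0062641072
Subtract 1: 1.0062641072 - 1 = 0.0062641072
Multiply by n: 111 * 0.0062641072 = 0.6953158992
Round to 4 dp: 0.6953

0.6953


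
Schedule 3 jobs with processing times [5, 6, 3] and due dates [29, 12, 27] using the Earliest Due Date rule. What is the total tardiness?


Sort by due date (EDD order): [(6, 12), (3, 27), (5, 29)]
Compute completion times and tardiness:
  Job 1: p=6, d=12, C=6, tardiness=max(0,6-12)=0
  Job 2: p=3, d=27, C=9, tardiness=max(0,9-27)=0
  Job 3: p=5, d=29, C=14, tardiness=max(0,14-29)=0
Total tardiness = 0

0


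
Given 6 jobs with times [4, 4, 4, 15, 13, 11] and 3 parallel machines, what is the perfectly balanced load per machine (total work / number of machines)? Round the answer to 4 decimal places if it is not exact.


Total processing time = 4 + 4 + 4 + 15 + 13 + 11 = 51
Number of machines = 3
Ideal balanced load = 51 / 3 = 17.0

17.0


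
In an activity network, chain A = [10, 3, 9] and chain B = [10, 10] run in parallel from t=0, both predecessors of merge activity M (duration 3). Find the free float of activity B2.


ES(B2) = sum of predecessors on chain B = 10
EF(B2) = ES + duration = 10 + 10 = 20
Successor of B2 is M. ES(M) = max(sum(A), sum(B)) = max(22, 20) = 22
Free float = ES(successor) - EF(current) = 22 - 20 = 2

2


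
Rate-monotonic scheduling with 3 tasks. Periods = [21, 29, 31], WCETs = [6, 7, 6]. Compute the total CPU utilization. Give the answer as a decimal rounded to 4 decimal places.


Compute individual utilizations (exact fractions):
  Task 1: C/T = 6/21 = 2/7 (approx. 0.2857)
  Task 2: C/T = 7/29 (approx. 0.2414)
  Task 3: C/T = 6/31 (approx. 0.1935)
Total utilization U = 2/7 + 7/29 + 6/31 = 4535/6293
Rounded to 4 decimal places: U = 0.7206
RM (Liu & Layland) bound for 3 tasks = 0.779763; compare with U = 4535/6293 (approx. 0.720642)
U <= bound, so schedulable by RM sufficient condition.

0.7206


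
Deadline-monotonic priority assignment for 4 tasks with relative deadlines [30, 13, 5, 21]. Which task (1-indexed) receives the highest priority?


Sort tasks by relative deadline (ascending):
  Task 3: deadline = 5
  Task 2: deadline = 13
  Task 4: deadline = 21
  Task 1: deadline = 30
Priority order (highest first): [3, 2, 4, 1]
Highest priority task = 3

3


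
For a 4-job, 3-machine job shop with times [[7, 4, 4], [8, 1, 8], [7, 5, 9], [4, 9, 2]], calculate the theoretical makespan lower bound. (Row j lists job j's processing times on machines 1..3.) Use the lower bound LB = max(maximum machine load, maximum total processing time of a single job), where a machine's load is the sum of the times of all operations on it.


Machine loads:
  Machine 1: 7 + 8 + 7 + 4 = 26
  Machine 2: 4 + 1 + 5 + 9 = 19
  Machine 3: 4 + 8 + 9 + 2 = 23
Max machine load = 26
Job totals:
  Job 1: 15
  Job 2: 17
  Job 3: 21
  Job 4: 15
Max job total = 21
Lower bound = max(26, 21) = 26

26


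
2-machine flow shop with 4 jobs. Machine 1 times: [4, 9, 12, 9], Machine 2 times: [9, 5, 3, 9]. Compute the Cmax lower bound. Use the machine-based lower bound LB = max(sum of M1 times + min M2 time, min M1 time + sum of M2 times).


LB1 = sum(M1 times) + min(M2 times) = 34 + 3 = 37
LB2 = min(M1 times) + sum(M2 times) = 4 + 26 = 30
Lower bound = max(LB1, LB2) = max(37, 30) = 37

37


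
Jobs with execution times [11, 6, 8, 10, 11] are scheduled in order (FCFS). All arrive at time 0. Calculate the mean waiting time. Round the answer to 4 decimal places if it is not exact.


FCFS order (as given): [11, 6, 8, 10, 11]
Waiting times:
  Job 1: wait = 0
  Job 2: wait = 11
  Job 3: wait = 17
  Job 4: wait = 25
  Job 5: wait = 35
Sum of waiting times = 88
Average waiting time = 88/5 = 17.6

17.6


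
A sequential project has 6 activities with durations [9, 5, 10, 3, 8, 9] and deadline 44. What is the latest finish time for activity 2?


LF(activity 2) = deadline - sum of successor durations
Successors: activities 3 through 6 with durations [10, 3, 8, 9]
Sum of successor durations = 30
LF = 44 - 30 = 14

14


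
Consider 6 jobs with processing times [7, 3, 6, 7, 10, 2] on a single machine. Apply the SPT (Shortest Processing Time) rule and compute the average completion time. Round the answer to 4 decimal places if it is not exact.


Sort jobs by processing time (SPT order): [2, 3, 6, 7, 7, 10]
Compute completion times sequentially:
  Job 1: processing = 2, completes at 2
  Job 2: processing = 3, completes at 5
  Job 3: processing = 6, completes at 11
  Job 4: processing = 7, completes at 18
  Job 5: processing = 7, completes at 25
  Job 6: processing = 10, completes at 35
Sum of completion times = 96
Average completion time = 96/6 = 16.0

16.0


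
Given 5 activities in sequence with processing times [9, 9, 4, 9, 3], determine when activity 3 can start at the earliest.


Activity 3 starts after activities 1 through 2 complete.
Predecessor durations: [9, 9]
ES = 9 + 9 = 18

18


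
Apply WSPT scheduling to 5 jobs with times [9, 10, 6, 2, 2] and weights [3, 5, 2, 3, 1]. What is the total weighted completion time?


Compute p/w ratios and sort ascending (WSPT): [(2, 3), (10, 5), (2, 1), (9, 3), (6, 2)]
Compute weighted completion times:
  Job (p=2,w=3): C=2, w*C=3*2=6
  Job (p=10,w=5): C=12, w*C=5*12=60
  Job (p=2,w=1): C=14, w*C=1*14=14
  Job (p=9,w=3): C=23, w*C=3*23=69
  Job (p=6,w=2): C=29, w*C=2*29=58
Total weighted completion time = 207

207


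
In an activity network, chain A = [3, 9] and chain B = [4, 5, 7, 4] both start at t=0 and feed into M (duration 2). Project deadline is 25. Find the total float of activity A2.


Forward pass: ES(A2) = sum of predecessors on chain A = 3
EF = ES + duration = 3 + 9 = 12
Backward pass: LF(M) = deadline = 25; LS(M) = 25 - 2 = 23
LF(A2) = LS(M) - sum(successors on chain A) = 23 - 0 = 23
LS = LF - duration = 23 - 9 = 14
Total float = LS - ES = 14 - 3 = 11

11


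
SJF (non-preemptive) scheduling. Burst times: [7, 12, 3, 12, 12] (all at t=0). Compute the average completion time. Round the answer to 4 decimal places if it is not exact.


SJF order (ascending): [3, 7, 12, 12, 12]
Completion times:
  Job 1: burst=3, C=3
  Job 2: burst=7, C=10
  Job 3: burst=12, C=22
  Job 4: burst=12, C=34
  Job 5: burst=12, C=46
Average completion = 115/5 = 23.0

23.0


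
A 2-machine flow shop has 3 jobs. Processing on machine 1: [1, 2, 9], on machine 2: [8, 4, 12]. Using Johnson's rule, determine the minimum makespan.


Apply Johnson's rule:
  Group 1 (a <= b): [(1, 1, 8), (2, 2, 4), (3, 9, 12)]
  Group 2 (a > b): []
Optimal job order: [1, 2, 3]
Schedule:
  Job 1: M1 done at 1, M2 done at 9
  Job 2: M1 done at 3, M2 done at 13
  Job 3: M1 done at 12, M2 done at 25
Makespan = 25

25


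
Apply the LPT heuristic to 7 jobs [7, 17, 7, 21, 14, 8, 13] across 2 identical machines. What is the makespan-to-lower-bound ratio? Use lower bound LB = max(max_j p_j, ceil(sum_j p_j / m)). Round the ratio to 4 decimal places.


LPT order: [21, 17, 14, 13, 8, 7, 7]
Machine loads after assignment: [41, 46]
LPT makespan = 46
Lower bound = max(max_job, ceil(total/2)) = max(21, 44) = 44
Ratio = 46 / 44 = 1.0455

1.0455


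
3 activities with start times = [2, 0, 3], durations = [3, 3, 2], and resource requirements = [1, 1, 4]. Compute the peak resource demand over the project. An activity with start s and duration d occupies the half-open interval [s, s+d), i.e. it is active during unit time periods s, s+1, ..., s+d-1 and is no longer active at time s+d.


Each activity i is active on [start_i, start_i + duration_i).
Compute total resource usage per time slot:
  t=0: active resources = [1], total = 1
  t=1: active resources = [1], total = 1
  t=2: active resources = [1, 1], total = 2
  t=3: active resources = [1, 4], total = 5
  t=4: active resources = [1, 4], total = 5
Peak resource demand = 5

5


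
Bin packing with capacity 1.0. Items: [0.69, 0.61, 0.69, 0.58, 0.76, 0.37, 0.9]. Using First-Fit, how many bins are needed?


Place items sequentially using First-Fit:
  Item 0.69 -> new Bin 1
  Item 0.61 -> new Bin 2
  Item 0.69 -> new Bin 3
  Item 0.58 -> new Bin 4
  Item 0.76 -> new Bin 5
  Item 0.37 -> Bin 2 (now 0.98)
  Item 0.9 -> new Bin 6
Total bins used = 6

6


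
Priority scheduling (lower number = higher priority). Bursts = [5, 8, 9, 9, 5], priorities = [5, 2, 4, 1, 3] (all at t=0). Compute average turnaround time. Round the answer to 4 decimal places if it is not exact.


Sort by priority (ascending = highest first):
Order: [(1, 9), (2, 8), (3, 5), (4, 9), (5, 5)]
Completion times:
  Priority 1, burst=9, C=9
  Priority 2, burst=8, C=17
  Priority 3, burst=5, C=22
  Priority 4, burst=9, C=31
  Priority 5, burst=5, C=36
Average turnaround = 115/5 = 23.0

23.0


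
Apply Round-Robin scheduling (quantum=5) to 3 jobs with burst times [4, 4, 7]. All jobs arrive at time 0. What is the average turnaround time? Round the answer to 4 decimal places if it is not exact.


Time quantum = 5
Execution trace:
  J1 runs 4 units, time = 4
  J2 runs 4 units, time = 8
  J3 runs 5 units, time = 13
  J3 runs 2 units, time = 15
Finish times: [4, 8, 15]
Average turnaround = 27/3 = 9.0

9.0


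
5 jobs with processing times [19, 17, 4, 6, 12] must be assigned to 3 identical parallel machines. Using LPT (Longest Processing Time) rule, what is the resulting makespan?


Sort jobs in decreasing order (LPT): [19, 17, 12, 6, 4]
Assign each job to the least loaded machine:
  Machine 1: jobs [19], load = 19
  Machine 2: jobs [17, 4], load = 21
  Machine 3: jobs [12, 6], load = 18
Makespan = max load = 21

21


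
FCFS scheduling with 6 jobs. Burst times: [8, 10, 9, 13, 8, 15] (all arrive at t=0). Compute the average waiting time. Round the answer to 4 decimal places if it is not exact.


FCFS order (as given): [8, 10, 9, 13, 8, 15]
Waiting times:
  Job 1: wait = 0
  Job 2: wait = 8
  Job 3: wait = 18
  Job 4: wait = 27
  Job 5: wait = 40
  Job 6: wait = 48
Sum of waiting times = 141
Average waiting time = 141/6 = 23.5

23.5


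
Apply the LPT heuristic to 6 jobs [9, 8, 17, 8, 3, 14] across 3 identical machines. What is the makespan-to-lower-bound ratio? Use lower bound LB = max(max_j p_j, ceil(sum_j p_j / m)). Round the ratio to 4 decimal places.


LPT order: [17, 14, 9, 8, 8, 3]
Machine loads after assignment: [20, 22, 17]
LPT makespan = 22
Lower bound = max(max_job, ceil(total/3)) = max(17, 20) = 20
Ratio = 22 / 20 = 1.1

1.1


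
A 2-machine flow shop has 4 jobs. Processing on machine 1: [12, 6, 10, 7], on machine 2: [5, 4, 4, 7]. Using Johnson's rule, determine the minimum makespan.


Apply Johnson's rule:
  Group 1 (a <= b): [(4, 7, 7)]
  Group 2 (a > b): [(1, 12, 5), (2, 6, 4), (3, 10, 4)]
Optimal job order: [4, 1, 2, 3]
Schedule:
  Job 4: M1 done at 7, M2 done at 14
  Job 1: M1 done at 19, M2 done at 24
  Job 2: M1 done at 25, M2 done at 29
  Job 3: M1 done at 35, M2 done at 39
Makespan = 39

39


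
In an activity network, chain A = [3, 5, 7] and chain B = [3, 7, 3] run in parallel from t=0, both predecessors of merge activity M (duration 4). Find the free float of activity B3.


ES(B3) = sum of predecessors on chain B = 10
EF(B3) = ES + duration = 10 + 3 = 13
Successor of B3 is M. ES(M) = max(sum(A), sum(B)) = max(15, 13) = 15
Free float = ES(successor) - EF(current) = 15 - 13 = 2

2


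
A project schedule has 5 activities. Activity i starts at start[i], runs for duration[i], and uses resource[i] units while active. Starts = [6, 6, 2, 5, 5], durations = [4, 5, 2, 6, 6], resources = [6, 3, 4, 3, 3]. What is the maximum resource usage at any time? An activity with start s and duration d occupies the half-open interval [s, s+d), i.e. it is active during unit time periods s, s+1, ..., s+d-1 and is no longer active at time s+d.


Each activity i is active on [start_i, start_i + duration_i).
Compute total resource usage per time slot:
  t=0: active resources = [], total = 0
  t=1: active resources = [], total = 0
  t=2: active resources = [4], total = 4
  t=3: active resources = [4], total = 4
  t=4: active resources = [], total = 0
  t=5: active resources = [3, 3], total = 6
  t=6: active resources = [6, 3, 3, 3], total = 15
  t=7: active resources = [6, 3, 3, 3], total = 15
  t=8: active resources = [6, 3, 3, 3], total = 15
  t=9: active resources = [6, 3, 3, 3], total = 15
  t=10: active resources = [3, 3, 3], total = 9
Peak resource demand = 15

15


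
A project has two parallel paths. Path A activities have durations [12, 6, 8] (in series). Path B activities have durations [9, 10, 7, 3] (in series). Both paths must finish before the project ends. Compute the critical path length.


Path A total = 12 + 6 + 8 = 26
Path B total = 9 + 10 + 7 + 3 = 29
Critical path = longest path = max(26, 29) = 29

29


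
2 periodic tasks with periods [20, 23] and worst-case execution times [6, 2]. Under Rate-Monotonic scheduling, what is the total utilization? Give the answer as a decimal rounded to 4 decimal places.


Compute individual utilizations (exact fractions):
  Task 1: C/T = 6/20 = 3/10 (approx. 0.3)
  Task 2: C/T = 2/23 (approx. 0.087)
Total utilization U = 3/10 + 2/23 = 89/230
Rounded to 4 decimal places: U = 0.3870
RM (Liu & Layland) bound for 2 tasks = 0.828427; compare with U = 89/230 (approx. 0.386957)
U <= bound, so schedulable by RM sufficient condition.

0.3870


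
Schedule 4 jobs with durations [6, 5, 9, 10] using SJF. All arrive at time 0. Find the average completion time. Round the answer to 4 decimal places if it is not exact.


SJF order (ascending): [5, 6, 9, 10]
Completion times:
  Job 1: burst=5, C=5
  Job 2: burst=6, C=11
  Job 3: burst=9, C=20
  Job 4: burst=10, C=30
Average completion = 66/4 = 16.5

16.5


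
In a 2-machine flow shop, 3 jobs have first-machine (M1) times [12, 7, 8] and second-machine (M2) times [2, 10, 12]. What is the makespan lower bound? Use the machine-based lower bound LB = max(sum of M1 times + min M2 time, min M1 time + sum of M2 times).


LB1 = sum(M1 times) + min(M2 times) = 27 + 2 = 29
LB2 = min(M1 times) + sum(M2 times) = 7 + 24 = 31
Lower bound = max(LB1, LB2) = max(29, 31) = 31

31


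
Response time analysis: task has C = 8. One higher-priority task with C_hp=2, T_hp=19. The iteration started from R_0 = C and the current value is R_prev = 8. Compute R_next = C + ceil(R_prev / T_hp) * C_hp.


R_next = C + ceil(R_prev / T_hp) * C_hp
ceil(8 / 19) = ceil(0.4211) = 1
Interference = 1 * 2 = 2
R_next = 8 + 2 = 10

10


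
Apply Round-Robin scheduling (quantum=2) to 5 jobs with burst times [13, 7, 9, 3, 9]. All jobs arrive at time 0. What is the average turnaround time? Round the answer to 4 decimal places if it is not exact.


Time quantum = 2
Execution trace:
  J1 runs 2 units, time = 2
  J2 runs 2 units, time = 4
  J3 runs 2 units, time = 6
  J4 runs 2 units, time = 8
  J5 runs 2 units, time = 10
  J1 runs 2 units, time = 12
  J2 runs 2 units, time = 14
  J3 runs 2 units, time = 16
  J4 runs 1 units, time = 17
  J5 runs 2 units, time = 19
  J1 runs 2 units, time = 21
  J2 runs 2 units, time = 23
  J3 runs 2 units, time = 25
  J5 runs 2 units, time = 27
  J1 runs 2 units, time = 29
  J2 runs 1 units, time = 30
  J3 runs 2 units, time = 32
  J5 runs 2 units, time = 34
  J1 runs 2 units, time = 36
  J3 runs 1 units, time = 37
  J5 runs 1 units, time = 38
  J1 runs 2 units, time = 40
  J1 runs 1 units, time = 41
Finish times: [41, 30, 37, 17, 38]
Average turnaround = 163/5 = 32.6

32.6


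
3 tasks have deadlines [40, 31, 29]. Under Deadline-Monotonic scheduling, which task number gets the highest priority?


Sort tasks by relative deadline (ascending):
  Task 3: deadline = 29
  Task 2: deadline = 31
  Task 1: deadline = 40
Priority order (highest first): [3, 2, 1]
Highest priority task = 3

3


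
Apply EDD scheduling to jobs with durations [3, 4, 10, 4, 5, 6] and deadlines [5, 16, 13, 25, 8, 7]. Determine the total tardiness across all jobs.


Sort by due date (EDD order): [(3, 5), (6, 7), (5, 8), (10, 13), (4, 16), (4, 25)]
Compute completion times and tardiness:
  Job 1: p=3, d=5, C=3, tardiness=max(0,3-5)=0
  Job 2: p=6, d=7, C=9, tardiness=max(0,9-7)=2
  Job 3: p=5, d=8, C=14, tardiness=max(0,14-8)=6
  Job 4: p=10, d=13, C=24, tardiness=max(0,24-13)=11
  Job 5: p=4, d=16, C=28, tardiness=max(0,28-16)=12
  Job 6: p=4, d=25, C=32, tardiness=max(0,32-25)=7
Total tardiness = 38

38


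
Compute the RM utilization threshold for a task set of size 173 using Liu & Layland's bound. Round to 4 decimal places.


Compute 2^(1/173) = 1.0040146684
Subtract 1: 1.0040146684 - 1 = 0.0040146684
Multiply by n: 173 * 0.0040146684 = 0.6945376332
Round to 4 dp: 0.6945

0.6945


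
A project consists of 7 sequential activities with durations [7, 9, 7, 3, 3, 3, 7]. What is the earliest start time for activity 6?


Activity 6 starts after activities 1 through 5 complete.
Predecessor durations: [7, 9, 7, 3, 3]
ES = 7 + 9 + 7 + 3 + 3 = 29

29


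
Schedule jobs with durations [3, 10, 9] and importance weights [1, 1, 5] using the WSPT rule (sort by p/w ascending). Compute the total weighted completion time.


Compute p/w ratios and sort ascending (WSPT): [(9, 5), (3, 1), (10, 1)]
Compute weighted completion times:
  Job (p=9,w=5): C=9, w*C=5*9=45
  Job (p=3,w=1): C=12, w*C=1*12=12
  Job (p=10,w=1): C=22, w*C=1*22=22
Total weighted completion time = 79

79


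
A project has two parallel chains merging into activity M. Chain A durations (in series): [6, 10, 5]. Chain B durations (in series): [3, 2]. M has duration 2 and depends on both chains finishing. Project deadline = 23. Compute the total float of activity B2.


Forward pass: ES(B2) = sum of predecessors on chain B = 3
EF = ES + duration = 3 + 2 = 5
Backward pass: LF(M) = deadline = 23; LS(M) = 23 - 2 = 21
LF(B2) = LS(M) - sum(successors on chain B) = 21 - 0 = 21
LS = LF - duration = 21 - 2 = 19
Total float = LS - ES = 19 - 3 = 16

16


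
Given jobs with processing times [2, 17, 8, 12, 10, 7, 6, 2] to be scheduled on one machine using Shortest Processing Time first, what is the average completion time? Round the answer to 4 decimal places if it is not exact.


Sort jobs by processing time (SPT order): [2, 2, 6, 7, 8, 10, 12, 17]
Compute completion times sequentially:
  Job 1: processing = 2, completes at 2
  Job 2: processing = 2, completes at 4
  Job 3: processing = 6, completes at 10
  Job 4: processing = 7, completes at 17
  Job 5: processing = 8, completes at 25
  Job 6: processing = 10, completes at 35
  Job 7: processing = 12, completes at 47
  Job 8: processing = 17, completes at 64
Sum of completion times = 204
Average completion time = 204/8 = 25.5

25.5


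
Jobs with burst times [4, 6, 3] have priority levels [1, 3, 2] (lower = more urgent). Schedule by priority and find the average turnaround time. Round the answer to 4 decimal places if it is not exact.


Sort by priority (ascending = highest first):
Order: [(1, 4), (2, 3), (3, 6)]
Completion times:
  Priority 1, burst=4, C=4
  Priority 2, burst=3, C=7
  Priority 3, burst=6, C=13
Average turnaround = 24/3 = 8.0

8.0


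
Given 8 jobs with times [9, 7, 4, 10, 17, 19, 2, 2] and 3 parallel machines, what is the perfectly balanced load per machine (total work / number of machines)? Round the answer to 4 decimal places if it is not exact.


Total processing time = 9 + 7 + 4 + 10 + 17 + 19 + 2 + 2 = 70
Number of machines = 3
Ideal balanced load = 70 / 3 = 23.3333

23.3333


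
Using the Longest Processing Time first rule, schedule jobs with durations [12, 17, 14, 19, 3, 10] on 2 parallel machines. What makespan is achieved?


Sort jobs in decreasing order (LPT): [19, 17, 14, 12, 10, 3]
Assign each job to the least loaded machine:
  Machine 1: jobs [19, 12, 10], load = 41
  Machine 2: jobs [17, 14, 3], load = 34
Makespan = max load = 41

41


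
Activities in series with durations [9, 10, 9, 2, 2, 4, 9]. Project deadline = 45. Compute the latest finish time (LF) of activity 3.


LF(activity 3) = deadline - sum of successor durations
Successors: activities 4 through 7 with durations [2, 2, 4, 9]
Sum of successor durations = 17
LF = 45 - 17 = 28

28


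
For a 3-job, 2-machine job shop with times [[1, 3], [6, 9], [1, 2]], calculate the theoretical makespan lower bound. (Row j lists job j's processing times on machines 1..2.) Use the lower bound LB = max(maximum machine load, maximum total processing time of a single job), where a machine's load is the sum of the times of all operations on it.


Machine loads:
  Machine 1: 1 + 6 + 1 = 8
  Machine 2: 3 + 9 + 2 = 14
Max machine load = 14
Job totals:
  Job 1: 4
  Job 2: 15
  Job 3: 3
Max job total = 15
Lower bound = max(14, 15) = 15

15


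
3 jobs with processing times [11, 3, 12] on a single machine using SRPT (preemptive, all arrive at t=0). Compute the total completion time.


Since all jobs arrive at t=0, SRPT equals SPT ordering.
SPT order: [3, 11, 12]
Completion times:
  Job 1: p=3, C=3
  Job 2: p=11, C=14
  Job 3: p=12, C=26
Total completion time = 3 + 14 + 26 = 43

43


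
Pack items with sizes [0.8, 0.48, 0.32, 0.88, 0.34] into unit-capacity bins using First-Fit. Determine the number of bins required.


Place items sequentially using First-Fit:
  Item 0.8 -> new Bin 1
  Item 0.48 -> new Bin 2
  Item 0.32 -> Bin 2 (now 0.8)
  Item 0.88 -> new Bin 3
  Item 0.34 -> new Bin 4
Total bins used = 4

4


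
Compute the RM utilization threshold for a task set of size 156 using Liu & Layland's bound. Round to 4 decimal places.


Compute 2^(1/156) = 1.0044531370
Subtract 1: 1.0044531370 - 1 = 0.0044531370
Multiply by n: 156 * 0.0044531370 = 0.6946893720
Round to 4 dp: 0.6947

0.6947


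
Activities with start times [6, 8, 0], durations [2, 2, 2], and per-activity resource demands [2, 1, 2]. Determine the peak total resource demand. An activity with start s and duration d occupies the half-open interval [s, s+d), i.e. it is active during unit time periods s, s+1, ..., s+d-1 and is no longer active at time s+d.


Each activity i is active on [start_i, start_i + duration_i).
Compute total resource usage per time slot:
  t=0: active resources = [2], total = 2
  t=1: active resources = [2], total = 2
  t=2: active resources = [], total = 0
  t=3: active resources = [], total = 0
  t=4: active resources = [], total = 0
  t=5: active resources = [], total = 0
  t=6: active resources = [2], total = 2
  t=7: active resources = [2], total = 2
  t=8: active resources = [1], total = 1
  t=9: active resources = [1], total = 1
Peak resource demand = 2

2


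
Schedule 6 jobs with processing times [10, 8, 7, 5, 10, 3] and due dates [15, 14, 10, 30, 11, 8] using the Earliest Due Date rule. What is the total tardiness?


Sort by due date (EDD order): [(3, 8), (7, 10), (10, 11), (8, 14), (10, 15), (5, 30)]
Compute completion times and tardiness:
  Job 1: p=3, d=8, C=3, tardiness=max(0,3-8)=0
  Job 2: p=7, d=10, C=10, tardiness=max(0,10-10)=0
  Job 3: p=10, d=11, C=20, tardiness=max(0,20-11)=9
  Job 4: p=8, d=14, C=28, tardiness=max(0,28-14)=14
  Job 5: p=10, d=15, C=38, tardiness=max(0,38-15)=23
  Job 6: p=5, d=30, C=43, tardiness=max(0,43-30)=13
Total tardiness = 59

59


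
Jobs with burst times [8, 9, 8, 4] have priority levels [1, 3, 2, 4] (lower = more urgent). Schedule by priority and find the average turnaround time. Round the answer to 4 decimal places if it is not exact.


Sort by priority (ascending = highest first):
Order: [(1, 8), (2, 8), (3, 9), (4, 4)]
Completion times:
  Priority 1, burst=8, C=8
  Priority 2, burst=8, C=16
  Priority 3, burst=9, C=25
  Priority 4, burst=4, C=29
Average turnaround = 78/4 = 19.5

19.5


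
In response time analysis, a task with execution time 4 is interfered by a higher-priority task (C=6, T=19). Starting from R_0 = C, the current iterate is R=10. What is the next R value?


R_next = C + ceil(R_prev / T_hp) * C_hp
ceil(10 / 19) = ceil(0.5263) = 1
Interference = 1 * 6 = 6
R_next = 4 + 6 = 10
R_next = R_prev, so the iteration has converged (response time = 10).

10


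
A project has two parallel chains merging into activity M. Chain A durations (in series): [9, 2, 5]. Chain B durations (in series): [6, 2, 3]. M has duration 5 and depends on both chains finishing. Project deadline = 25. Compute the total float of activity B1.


Forward pass: ES(B1) = sum of predecessors on chain B = 0
EF = ES + duration = 0 + 6 = 6
Backward pass: LF(M) = deadline = 25; LS(M) = 25 - 5 = 20
LF(B1) = LS(M) - sum(successors on chain B) = 20 - 5 = 15
LS = LF - duration = 15 - 6 = 9
Total float = LS - ES = 9 - 0 = 9

9


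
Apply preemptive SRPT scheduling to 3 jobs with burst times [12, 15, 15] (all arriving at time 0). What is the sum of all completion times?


Since all jobs arrive at t=0, SRPT equals SPT ordering.
SPT order: [12, 15, 15]
Completion times:
  Job 1: p=12, C=12
  Job 2: p=15, C=27
  Job 3: p=15, C=42
Total completion time = 12 + 27 + 42 = 81

81


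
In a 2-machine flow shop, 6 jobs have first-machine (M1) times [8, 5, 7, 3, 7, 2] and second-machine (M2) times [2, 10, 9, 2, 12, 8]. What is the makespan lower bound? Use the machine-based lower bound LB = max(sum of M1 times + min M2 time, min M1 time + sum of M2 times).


LB1 = sum(M1 times) + min(M2 times) = 32 + 2 = 34
LB2 = min(M1 times) + sum(M2 times) = 2 + 43 = 45
Lower bound = max(LB1, LB2) = max(34, 45) = 45

45


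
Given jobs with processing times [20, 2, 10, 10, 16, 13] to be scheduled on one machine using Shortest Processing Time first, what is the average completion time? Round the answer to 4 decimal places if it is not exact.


Sort jobs by processing time (SPT order): [2, 10, 10, 13, 16, 20]
Compute completion times sequentially:
  Job 1: processing = 2, completes at 2
  Job 2: processing = 10, completes at 12
  Job 3: processing = 10, completes at 22
  Job 4: processing = 13, completes at 35
  Job 5: processing = 16, completes at 51
  Job 6: processing = 20, completes at 71
Sum of completion times = 193
Average completion time = 193/6 = 32.1667

32.1667


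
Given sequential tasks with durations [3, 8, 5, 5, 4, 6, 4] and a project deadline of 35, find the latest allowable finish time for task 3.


LF(activity 3) = deadline - sum of successor durations
Successors: activities 4 through 7 with durations [5, 4, 6, 4]
Sum of successor durations = 19
LF = 35 - 19 = 16

16


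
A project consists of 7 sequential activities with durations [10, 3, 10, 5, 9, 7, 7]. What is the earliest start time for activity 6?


Activity 6 starts after activities 1 through 5 complete.
Predecessor durations: [10, 3, 10, 5, 9]
ES = 10 + 3 + 10 + 5 + 9 = 37

37


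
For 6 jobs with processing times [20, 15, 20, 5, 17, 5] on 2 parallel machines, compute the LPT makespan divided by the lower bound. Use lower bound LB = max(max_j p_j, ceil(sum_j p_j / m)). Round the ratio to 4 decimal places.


LPT order: [20, 20, 17, 15, 5, 5]
Machine loads after assignment: [42, 40]
LPT makespan = 42
Lower bound = max(max_job, ceil(total/2)) = max(20, 41) = 41
Ratio = 42 / 41 = 1.0244

1.0244


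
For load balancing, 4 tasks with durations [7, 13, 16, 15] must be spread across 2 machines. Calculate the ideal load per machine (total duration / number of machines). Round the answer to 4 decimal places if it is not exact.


Total processing time = 7 + 13 + 16 + 15 = 51
Number of machines = 2
Ideal balanced load = 51 / 2 = 25.5

25.5


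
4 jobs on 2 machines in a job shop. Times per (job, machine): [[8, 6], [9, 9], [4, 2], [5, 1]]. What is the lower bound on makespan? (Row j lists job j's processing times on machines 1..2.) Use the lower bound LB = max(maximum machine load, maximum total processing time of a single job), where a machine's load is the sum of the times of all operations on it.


Machine loads:
  Machine 1: 8 + 9 + 4 + 5 = 26
  Machine 2: 6 + 9 + 2 + 1 = 18
Max machine load = 26
Job totals:
  Job 1: 14
  Job 2: 18
  Job 3: 6
  Job 4: 6
Max job total = 18
Lower bound = max(26, 18) = 26

26


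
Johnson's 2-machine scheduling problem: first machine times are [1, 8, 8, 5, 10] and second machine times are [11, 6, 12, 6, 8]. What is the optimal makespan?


Apply Johnson's rule:
  Group 1 (a <= b): [(1, 1, 11), (4, 5, 6), (3, 8, 12)]
  Group 2 (a > b): [(5, 10, 8), (2, 8, 6)]
Optimal job order: [1, 4, 3, 5, 2]
Schedule:
  Job 1: M1 done at 1, M2 done at 12
  Job 4: M1 done at 6, M2 done at 18
  Job 3: M1 done at 14, M2 done at 30
  Job 5: M1 done at 24, M2 done at 38
  Job 2: M1 done at 32, M2 done at 44
Makespan = 44

44


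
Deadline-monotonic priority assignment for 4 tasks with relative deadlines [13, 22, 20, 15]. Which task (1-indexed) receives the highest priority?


Sort tasks by relative deadline (ascending):
  Task 1: deadline = 13
  Task 4: deadline = 15
  Task 3: deadline = 20
  Task 2: deadline = 22
Priority order (highest first): [1, 4, 3, 2]
Highest priority task = 1

1


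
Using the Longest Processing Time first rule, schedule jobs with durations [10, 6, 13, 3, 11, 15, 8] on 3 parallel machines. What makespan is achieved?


Sort jobs in decreasing order (LPT): [15, 13, 11, 10, 8, 6, 3]
Assign each job to the least loaded machine:
  Machine 1: jobs [15, 6, 3], load = 24
  Machine 2: jobs [13, 8], load = 21
  Machine 3: jobs [11, 10], load = 21
Makespan = max load = 24

24


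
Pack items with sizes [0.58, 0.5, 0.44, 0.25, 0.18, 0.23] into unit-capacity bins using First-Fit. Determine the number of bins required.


Place items sequentially using First-Fit:
  Item 0.58 -> new Bin 1
  Item 0.5 -> new Bin 2
  Item 0.44 -> Bin 2 (now 0.94)
  Item 0.25 -> Bin 1 (now 0.83)
  Item 0.18 -> new Bin 3
  Item 0.23 -> Bin 3 (now 0.41)
Total bins used = 3

3


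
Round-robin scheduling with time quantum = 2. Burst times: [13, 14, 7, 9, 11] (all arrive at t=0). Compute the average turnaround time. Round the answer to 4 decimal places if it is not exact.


Time quantum = 2
Execution trace:
  J1 runs 2 units, time = 2
  J2 runs 2 units, time = 4
  J3 runs 2 units, time = 6
  J4 runs 2 units, time = 8
  J5 runs 2 units, time = 10
  J1 runs 2 units, time = 12
  J2 runs 2 units, time = 14
  J3 runs 2 units, time = 16
  J4 runs 2 units, time = 18
  J5 runs 2 units, time = 20
  J1 runs 2 units, time = 22
  J2 runs 2 units, time = 24
  J3 runs 2 units, time = 26
  J4 runs 2 units, time = 28
  J5 runs 2 units, time = 30
  J1 runs 2 units, time = 32
  J2 runs 2 units, time = 34
  J3 runs 1 units, time = 35
  J4 runs 2 units, time = 37
  J5 runs 2 units, time = 39
  J1 runs 2 units, time = 41
  J2 runs 2 units, time = 43
  J4 runs 1 units, time = 44
  J5 runs 2 units, time = 46
  J1 runs 2 units, time = 48
  J2 runs 2 units, time = 50
  J5 runs 1 units, time = 51
  J1 runs 1 units, time = 52
  J2 runs 2 units, time = 54
Finish times: [52, 54, 35, 44, 51]
Average turnaround = 236/5 = 47.2

47.2


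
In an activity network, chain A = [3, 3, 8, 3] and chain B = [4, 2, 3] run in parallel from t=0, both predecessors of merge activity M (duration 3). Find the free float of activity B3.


ES(B3) = sum of predecessors on chain B = 6
EF(B3) = ES + duration = 6 + 3 = 9
Successor of B3 is M. ES(M) = max(sum(A), sum(B)) = max(17, 9) = 17
Free float = ES(successor) - EF(current) = 17 - 9 = 8

8


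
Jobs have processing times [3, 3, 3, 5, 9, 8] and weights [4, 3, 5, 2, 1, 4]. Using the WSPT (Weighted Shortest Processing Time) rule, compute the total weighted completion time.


Compute p/w ratios and sort ascending (WSPT): [(3, 5), (3, 4), (3, 3), (8, 4), (5, 2), (9, 1)]
Compute weighted completion times:
  Job (p=3,w=5): C=3, w*C=5*3=15
  Job (p=3,w=4): C=6, w*C=4*6=24
  Job (p=3,w=3): C=9, w*C=3*9=27
  Job (p=8,w=4): C=17, w*C=4*17=68
  Job (p=5,w=2): C=22, w*C=2*22=44
  Job (p=9,w=1): C=31, w*C=1*31=31
Total weighted completion time = 209

209


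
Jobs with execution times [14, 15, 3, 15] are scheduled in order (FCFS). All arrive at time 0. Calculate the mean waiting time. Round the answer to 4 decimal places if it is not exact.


FCFS order (as given): [14, 15, 3, 15]
Waiting times:
  Job 1: wait = 0
  Job 2: wait = 14
  Job 3: wait = 29
  Job 4: wait = 32
Sum of waiting times = 75
Average waiting time = 75/4 = 18.75

18.75


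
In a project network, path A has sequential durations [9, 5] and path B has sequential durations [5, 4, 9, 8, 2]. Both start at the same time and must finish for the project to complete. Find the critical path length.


Path A total = 9 + 5 = 14
Path B total = 5 + 4 + 9 + 8 + 2 = 28
Critical path = longest path = max(14, 28) = 28

28


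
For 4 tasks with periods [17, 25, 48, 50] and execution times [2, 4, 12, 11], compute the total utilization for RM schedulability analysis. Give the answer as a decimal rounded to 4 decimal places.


Compute individual utilizations (exact fractions):
  Task 1: C/T = 2/17 (approx. 0.1176)
  Task 2: C/T = 4/25 (approx. 0.16)
  Task 3: C/T = 12/48 = 1/4 (approx. 0.25)
  Task 4: C/T = 11/50 (approx. 0.22)
Total utilization U = 2/17 + 4/25 + 1/4 + 11/50 = 1271/1700
Rounded to 4 decimal places: U = 0.7476
RM (Liu & Layland) bound for 4 tasks = 0.756828; compare with U = 1271/1700 (approx. 0.747647)
U <= bound, so schedulable by RM sufficient condition.

0.7476


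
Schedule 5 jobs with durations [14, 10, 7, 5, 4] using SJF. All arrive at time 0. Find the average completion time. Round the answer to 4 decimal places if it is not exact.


SJF order (ascending): [4, 5, 7, 10, 14]
Completion times:
  Job 1: burst=4, C=4
  Job 2: burst=5, C=9
  Job 3: burst=7, C=16
  Job 4: burst=10, C=26
  Job 5: burst=14, C=40
Average completion = 95/5 = 19.0

19.0


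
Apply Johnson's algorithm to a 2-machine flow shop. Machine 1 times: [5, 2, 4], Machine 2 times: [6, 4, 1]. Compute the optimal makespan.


Apply Johnson's rule:
  Group 1 (a <= b): [(2, 2, 4), (1, 5, 6)]
  Group 2 (a > b): [(3, 4, 1)]
Optimal job order: [2, 1, 3]
Schedule:
  Job 2: M1 done at 2, M2 done at 6
  Job 1: M1 done at 7, M2 done at 13
  Job 3: M1 done at 11, M2 done at 14
Makespan = 14

14


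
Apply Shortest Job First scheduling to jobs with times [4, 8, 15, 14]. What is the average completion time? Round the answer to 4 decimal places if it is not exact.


SJF order (ascending): [4, 8, 14, 15]
Completion times:
  Job 1: burst=4, C=4
  Job 2: burst=8, C=12
  Job 3: burst=14, C=26
  Job 4: burst=15, C=41
Average completion = 83/4 = 20.75

20.75


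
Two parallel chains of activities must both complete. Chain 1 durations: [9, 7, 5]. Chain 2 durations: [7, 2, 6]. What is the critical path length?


Path A total = 9 + 7 + 5 = 21
Path B total = 7 + 2 + 6 = 15
Critical path = longest path = max(21, 15) = 21

21


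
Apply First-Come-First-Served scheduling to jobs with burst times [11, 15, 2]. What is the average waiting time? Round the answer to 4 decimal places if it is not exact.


FCFS order (as given): [11, 15, 2]
Waiting times:
  Job 1: wait = 0
  Job 2: wait = 11
  Job 3: wait = 26
Sum of waiting times = 37
Average waiting time = 37/3 = 12.3333

12.3333


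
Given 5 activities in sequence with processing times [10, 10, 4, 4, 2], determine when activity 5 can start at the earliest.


Activity 5 starts after activities 1 through 4 complete.
Predecessor durations: [10, 10, 4, 4]
ES = 10 + 10 + 4 + 4 = 28

28


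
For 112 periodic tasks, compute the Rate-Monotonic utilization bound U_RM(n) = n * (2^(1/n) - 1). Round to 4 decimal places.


Compute 2^(1/112) = 1.0062080044
Subtract 1: 1.0062080044 - 1 = 0.0062080044
Multiply by n: 112 * 0.0062080044 = 0.6952964928
Round to 4 dp: 0.6953

0.6953


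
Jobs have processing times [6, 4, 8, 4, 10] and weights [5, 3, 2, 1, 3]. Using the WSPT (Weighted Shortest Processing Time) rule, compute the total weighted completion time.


Compute p/w ratios and sort ascending (WSPT): [(6, 5), (4, 3), (10, 3), (8, 2), (4, 1)]
Compute weighted completion times:
  Job (p=6,w=5): C=6, w*C=5*6=30
  Job (p=4,w=3): C=10, w*C=3*10=30
  Job (p=10,w=3): C=20, w*C=3*20=60
  Job (p=8,w=2): C=28, w*C=2*28=56
  Job (p=4,w=1): C=32, w*C=1*32=32
Total weighted completion time = 208

208


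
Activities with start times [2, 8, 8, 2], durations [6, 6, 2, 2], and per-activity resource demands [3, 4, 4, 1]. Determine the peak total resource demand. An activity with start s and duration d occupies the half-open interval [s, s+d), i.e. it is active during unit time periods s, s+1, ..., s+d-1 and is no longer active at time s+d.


Each activity i is active on [start_i, start_i + duration_i).
Compute total resource usage per time slot:
  t=0: active resources = [], total = 0
  t=1: active resources = [], total = 0
  t=2: active resources = [3, 1], total = 4
  t=3: active resources = [3, 1], total = 4
  t=4: active resources = [3], total = 3
  t=5: active resources = [3], total = 3
  t=6: active resources = [3], total = 3
  t=7: active resources = [3], total = 3
  t=8: active resources = [4, 4], total = 8
  t=9: active resources = [4, 4], total = 8
  t=10: active resources = [4], total = 4
  t=11: active resources = [4], total = 4
  t=12: active resources = [4], total = 4
  t=13: active resources = [4], total = 4
Peak resource demand = 8

8


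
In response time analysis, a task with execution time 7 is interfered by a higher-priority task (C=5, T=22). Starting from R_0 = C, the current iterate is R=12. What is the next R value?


R_next = C + ceil(R_prev / T_hp) * C_hp
ceil(12 / 22) = ceil(0.5455) = 1
Interference = 1 * 5 = 5
R_next = 7 + 5 = 12
R_next = R_prev, so the iteration has converged (response time = 12).

12


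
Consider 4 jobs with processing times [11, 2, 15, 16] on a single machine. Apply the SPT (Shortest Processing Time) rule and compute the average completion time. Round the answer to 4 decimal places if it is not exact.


Sort jobs by processing time (SPT order): [2, 11, 15, 16]
Compute completion times sequentially:
  Job 1: processing = 2, completes at 2
  Job 2: processing = 11, completes at 13
  Job 3: processing = 15, completes at 28
  Job 4: processing = 16, completes at 44
Sum of completion times = 87
Average completion time = 87/4 = 21.75

21.75


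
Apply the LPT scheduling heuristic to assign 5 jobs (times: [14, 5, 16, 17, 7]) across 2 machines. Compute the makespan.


Sort jobs in decreasing order (LPT): [17, 16, 14, 7, 5]
Assign each job to the least loaded machine:
  Machine 1: jobs [17, 7, 5], load = 29
  Machine 2: jobs [16, 14], load = 30
Makespan = max load = 30

30


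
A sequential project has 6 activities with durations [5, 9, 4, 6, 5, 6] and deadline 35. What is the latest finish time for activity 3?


LF(activity 3) = deadline - sum of successor durations
Successors: activities 4 through 6 with durations [6, 5, 6]
Sum of successor durations = 17
LF = 35 - 17 = 18

18


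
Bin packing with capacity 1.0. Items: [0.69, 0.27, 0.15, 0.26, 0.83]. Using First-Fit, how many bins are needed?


Place items sequentially using First-Fit:
  Item 0.69 -> new Bin 1
  Item 0.27 -> Bin 1 (now 0.96)
  Item 0.15 -> new Bin 2
  Item 0.26 -> Bin 2 (now 0.41)
  Item 0.83 -> new Bin 3
Total bins used = 3

3
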